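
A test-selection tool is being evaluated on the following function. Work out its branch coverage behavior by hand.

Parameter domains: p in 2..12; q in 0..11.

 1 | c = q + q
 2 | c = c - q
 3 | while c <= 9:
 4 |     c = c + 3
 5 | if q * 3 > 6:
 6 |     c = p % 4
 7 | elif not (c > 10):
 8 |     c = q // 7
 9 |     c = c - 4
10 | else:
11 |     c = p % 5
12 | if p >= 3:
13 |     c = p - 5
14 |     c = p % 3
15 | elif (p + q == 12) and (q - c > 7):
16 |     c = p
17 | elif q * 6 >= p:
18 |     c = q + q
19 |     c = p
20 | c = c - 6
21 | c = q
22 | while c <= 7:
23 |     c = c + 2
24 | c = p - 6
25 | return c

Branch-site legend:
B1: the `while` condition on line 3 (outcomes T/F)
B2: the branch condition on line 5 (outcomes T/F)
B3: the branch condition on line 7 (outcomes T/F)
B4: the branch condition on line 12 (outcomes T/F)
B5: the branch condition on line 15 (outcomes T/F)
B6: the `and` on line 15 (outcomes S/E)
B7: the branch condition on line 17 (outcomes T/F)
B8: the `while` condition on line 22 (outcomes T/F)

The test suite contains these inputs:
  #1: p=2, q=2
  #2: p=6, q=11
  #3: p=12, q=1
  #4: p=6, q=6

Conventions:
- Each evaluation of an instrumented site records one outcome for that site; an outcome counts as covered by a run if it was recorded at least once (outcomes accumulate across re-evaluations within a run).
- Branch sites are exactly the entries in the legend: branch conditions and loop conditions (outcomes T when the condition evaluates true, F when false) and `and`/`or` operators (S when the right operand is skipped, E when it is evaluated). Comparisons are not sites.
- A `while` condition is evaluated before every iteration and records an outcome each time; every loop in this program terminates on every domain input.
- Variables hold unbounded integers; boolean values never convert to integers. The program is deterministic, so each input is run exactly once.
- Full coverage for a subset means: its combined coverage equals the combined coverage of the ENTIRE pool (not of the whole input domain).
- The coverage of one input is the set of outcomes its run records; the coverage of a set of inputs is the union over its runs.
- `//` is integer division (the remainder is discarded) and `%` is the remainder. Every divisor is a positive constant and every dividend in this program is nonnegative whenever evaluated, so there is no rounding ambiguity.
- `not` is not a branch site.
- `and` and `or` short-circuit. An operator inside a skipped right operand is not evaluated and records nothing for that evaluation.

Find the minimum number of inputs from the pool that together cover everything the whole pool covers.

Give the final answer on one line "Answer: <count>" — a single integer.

input #1, p=2, q=2: events B1->T, B1->T, B1->T, B1->F, B2->F, B3->F, B4->F, B6->S, B5->F, B7->T, B8->T, B8->T, B8->T, B8->F; outcomes B1=T, B1=F, B2=F, B3=F, B4=F, B5=F, B6=S, B7=T, B8=T, B8=F
input #2, p=6, q=11: events B1->F, B2->T, B4->T, B8->F; outcomes B1=F, B2=T, B4=T, B8=F
input #3, p=12, q=1: events B1->T, B1->T, B1->T, B1->F, B2->F, B3->T, B4->T, B8->T, B8->T, B8->T, B8->T, B8->F; outcomes B1=T, B1=F, B2=F, B3=T, B4=T, B8=T, B8=F
input #4, p=6, q=6: events B1->T, B1->T, B1->F, B2->T, B4->T, B8->T, B8->F; outcomes B1=T, B1=F, B2=T, B4=T, B8=T, B8=F
union over all inputs: B1=T, B1=F, B2=T, B2=F, B3=T, B3=F, B4=T, B4=F, B5=F, B6=S, B7=T, B8=T, B8=F (13 outcomes)
every size-1 subset falls short of the 13 outcomes (best: 10/13)
every size-2 subset falls short of the 13 outcomes (best: 12/13)
size 3: inputs {1, 2, 3} cover all 13 outcomes, and no lexicographically smaller subset of this size does

Answer: 3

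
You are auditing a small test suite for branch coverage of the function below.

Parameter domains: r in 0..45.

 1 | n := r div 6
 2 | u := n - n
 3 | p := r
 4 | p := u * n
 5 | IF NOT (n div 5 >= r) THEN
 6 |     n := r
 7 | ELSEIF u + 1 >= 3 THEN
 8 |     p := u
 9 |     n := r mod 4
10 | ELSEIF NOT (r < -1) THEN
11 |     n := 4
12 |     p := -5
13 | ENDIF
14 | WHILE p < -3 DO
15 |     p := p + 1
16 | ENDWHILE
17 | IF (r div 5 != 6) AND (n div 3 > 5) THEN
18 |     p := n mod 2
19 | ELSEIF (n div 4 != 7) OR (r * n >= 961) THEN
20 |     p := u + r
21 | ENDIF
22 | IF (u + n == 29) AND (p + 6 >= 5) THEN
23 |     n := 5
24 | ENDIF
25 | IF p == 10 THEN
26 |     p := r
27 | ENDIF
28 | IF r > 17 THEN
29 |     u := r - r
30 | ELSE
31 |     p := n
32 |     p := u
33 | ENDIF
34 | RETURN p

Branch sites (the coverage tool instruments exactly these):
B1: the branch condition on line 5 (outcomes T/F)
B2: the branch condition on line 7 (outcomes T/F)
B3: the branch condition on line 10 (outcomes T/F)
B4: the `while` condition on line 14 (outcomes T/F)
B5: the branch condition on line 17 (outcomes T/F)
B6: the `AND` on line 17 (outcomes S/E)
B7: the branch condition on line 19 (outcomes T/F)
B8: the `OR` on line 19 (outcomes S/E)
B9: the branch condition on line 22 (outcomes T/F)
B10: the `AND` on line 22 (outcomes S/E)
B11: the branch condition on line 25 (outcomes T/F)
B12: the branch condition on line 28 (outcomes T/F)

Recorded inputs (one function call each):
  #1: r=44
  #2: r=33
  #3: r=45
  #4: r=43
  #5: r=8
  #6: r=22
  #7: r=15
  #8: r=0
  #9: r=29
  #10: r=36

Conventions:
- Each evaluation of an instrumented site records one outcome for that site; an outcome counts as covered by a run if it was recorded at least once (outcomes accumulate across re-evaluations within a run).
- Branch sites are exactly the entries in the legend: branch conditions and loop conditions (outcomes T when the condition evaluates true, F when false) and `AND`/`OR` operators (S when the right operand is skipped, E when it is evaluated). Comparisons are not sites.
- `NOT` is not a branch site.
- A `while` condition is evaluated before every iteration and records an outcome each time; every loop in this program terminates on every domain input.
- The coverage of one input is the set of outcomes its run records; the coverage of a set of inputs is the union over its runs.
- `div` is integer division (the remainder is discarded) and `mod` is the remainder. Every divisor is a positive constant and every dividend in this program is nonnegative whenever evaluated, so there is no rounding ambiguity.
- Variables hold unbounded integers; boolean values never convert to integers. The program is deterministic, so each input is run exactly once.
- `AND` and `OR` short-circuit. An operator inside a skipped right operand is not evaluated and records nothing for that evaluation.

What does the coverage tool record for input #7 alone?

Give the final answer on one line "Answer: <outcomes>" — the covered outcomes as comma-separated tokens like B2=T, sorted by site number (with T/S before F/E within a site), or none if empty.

Running input #7 (r=15), event by event:
  B1->T, B4->F, B6->E, B5->F, B8->S, B7->T, B10->S, B9->F, B11->F, B12->F
as a set, this run covers: B1=T, B4=F, B5=F, B6=E, B7=T, B8=S, B9=F, B10=S, B11=F, B12=F

Answer: B1=T, B4=F, B5=F, B6=E, B7=T, B8=S, B9=F, B10=S, B11=F, B12=F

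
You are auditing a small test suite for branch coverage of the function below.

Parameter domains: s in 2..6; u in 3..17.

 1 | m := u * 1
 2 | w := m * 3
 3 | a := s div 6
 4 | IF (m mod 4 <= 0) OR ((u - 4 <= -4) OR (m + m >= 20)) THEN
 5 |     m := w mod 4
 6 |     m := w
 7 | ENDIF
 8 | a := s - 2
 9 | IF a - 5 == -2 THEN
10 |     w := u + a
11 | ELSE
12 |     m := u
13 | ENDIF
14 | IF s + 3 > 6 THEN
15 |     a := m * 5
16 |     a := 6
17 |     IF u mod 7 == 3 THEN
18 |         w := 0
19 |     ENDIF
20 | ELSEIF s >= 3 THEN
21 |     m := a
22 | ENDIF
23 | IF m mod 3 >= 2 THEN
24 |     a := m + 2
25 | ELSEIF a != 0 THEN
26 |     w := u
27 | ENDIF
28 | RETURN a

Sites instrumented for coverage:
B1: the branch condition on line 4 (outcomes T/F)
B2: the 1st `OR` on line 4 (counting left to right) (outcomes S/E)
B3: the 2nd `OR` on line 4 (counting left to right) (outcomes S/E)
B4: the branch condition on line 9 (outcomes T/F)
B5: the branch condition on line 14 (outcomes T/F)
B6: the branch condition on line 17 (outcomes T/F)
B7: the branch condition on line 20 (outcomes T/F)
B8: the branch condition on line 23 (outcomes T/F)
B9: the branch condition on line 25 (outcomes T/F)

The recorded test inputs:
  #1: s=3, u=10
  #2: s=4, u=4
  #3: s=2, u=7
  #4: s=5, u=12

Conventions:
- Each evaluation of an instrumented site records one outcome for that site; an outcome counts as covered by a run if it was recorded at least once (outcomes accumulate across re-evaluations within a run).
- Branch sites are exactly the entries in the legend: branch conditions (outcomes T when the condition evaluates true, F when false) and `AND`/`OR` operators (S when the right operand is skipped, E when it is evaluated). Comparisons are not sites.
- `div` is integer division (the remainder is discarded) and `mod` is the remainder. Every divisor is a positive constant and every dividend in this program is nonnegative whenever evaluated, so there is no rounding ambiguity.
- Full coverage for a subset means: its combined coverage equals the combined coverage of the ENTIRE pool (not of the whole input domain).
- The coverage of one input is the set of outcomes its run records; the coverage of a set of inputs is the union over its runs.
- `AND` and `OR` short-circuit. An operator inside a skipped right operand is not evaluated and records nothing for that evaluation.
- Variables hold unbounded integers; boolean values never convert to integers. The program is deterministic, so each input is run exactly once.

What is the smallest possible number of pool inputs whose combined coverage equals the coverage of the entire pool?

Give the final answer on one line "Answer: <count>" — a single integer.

#1 (s=3, u=10) -> B2->E, B3->E, B1->T, B4->F, B5->F, B7->T, B8->F, B9->T; covered: B1=T, B2=E, B3=E, B4=F, B5=F, B7=T, B8=F, B9=T
#2 (s=4, u=4) -> B2->S, B1->T, B4->F, B5->T, B6->F, B8->F, B9->T; covered: B1=T, B2=S, B4=F, B5=T, B6=F, B8=F, B9=T
#3 (s=2, u=7) -> B2->E, B3->E, B1->F, B4->F, B5->F, B7->F, B8->F, B9->F; covered: B1=F, B2=E, B3=E, B4=F, B5=F, B7=F, B8=F, B9=F
#4 (s=5, u=12) -> B2->S, B1->T, B4->T, B5->T, B6->F, B8->F, B9->T; covered: B1=T, B2=S, B4=T, B5=T, B6=F, B8=F, B9=T
together the pool reaches 15 outcomes: B1=T, B1=F, B2=S, B2=E, B3=E, B4=T, B4=F, B5=T, B5=F, B6=F, B7=T, B7=F, B8=F, B9=T, B9=F
no size-1 subset reaches all 15 outcomes (best union: 8/15)
no size-2 subset reaches all 15 outcomes (best union: 14/15)
the canonical winner is {1, 3, 4}: size 3, full 15-outcome coverage, earliest index list among size-3 covers

Answer: 3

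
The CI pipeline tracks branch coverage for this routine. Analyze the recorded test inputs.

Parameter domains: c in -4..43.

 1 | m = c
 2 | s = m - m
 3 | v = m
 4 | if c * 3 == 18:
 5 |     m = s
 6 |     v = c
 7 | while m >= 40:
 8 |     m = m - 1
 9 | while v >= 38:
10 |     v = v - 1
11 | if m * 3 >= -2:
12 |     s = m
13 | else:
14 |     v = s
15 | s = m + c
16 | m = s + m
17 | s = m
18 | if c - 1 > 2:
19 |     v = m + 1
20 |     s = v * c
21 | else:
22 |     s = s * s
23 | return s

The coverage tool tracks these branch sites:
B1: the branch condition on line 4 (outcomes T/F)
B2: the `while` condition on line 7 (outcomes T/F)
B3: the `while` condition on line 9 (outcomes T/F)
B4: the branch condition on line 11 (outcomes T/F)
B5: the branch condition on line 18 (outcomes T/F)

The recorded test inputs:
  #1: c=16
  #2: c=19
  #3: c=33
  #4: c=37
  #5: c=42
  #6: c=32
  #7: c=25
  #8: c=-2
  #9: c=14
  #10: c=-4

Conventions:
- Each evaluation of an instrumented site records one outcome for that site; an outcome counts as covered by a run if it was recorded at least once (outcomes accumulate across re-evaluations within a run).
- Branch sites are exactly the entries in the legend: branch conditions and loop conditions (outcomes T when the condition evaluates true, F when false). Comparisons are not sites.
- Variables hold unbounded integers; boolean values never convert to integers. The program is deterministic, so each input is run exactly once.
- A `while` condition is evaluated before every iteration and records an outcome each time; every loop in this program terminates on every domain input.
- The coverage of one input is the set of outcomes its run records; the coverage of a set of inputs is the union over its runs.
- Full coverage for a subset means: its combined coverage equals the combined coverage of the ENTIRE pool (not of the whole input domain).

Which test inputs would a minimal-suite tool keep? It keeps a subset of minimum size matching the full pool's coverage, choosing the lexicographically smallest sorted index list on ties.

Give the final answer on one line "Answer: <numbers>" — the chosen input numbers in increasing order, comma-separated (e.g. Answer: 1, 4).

input #1, c=16: events B1->F, B2->F, B3->F, B4->T, B5->T; outcomes B1=F, B2=F, B3=F, B4=T, B5=T
input #2, c=19: events B1->F, B2->F, B3->F, B4->T, B5->T; outcomes B1=F, B2=F, B3=F, B4=T, B5=T
input #3, c=33: events B1->F, B2->F, B3->F, B4->T, B5->T; outcomes B1=F, B2=F, B3=F, B4=T, B5=T
input #4, c=37: events B1->F, B2->F, B3->F, B4->T, B5->T; outcomes B1=F, B2=F, B3=F, B4=T, B5=T
input #5, c=42: events B1->F, B2->T, B2->T, B2->T, B2->F, B3->T, B3->T, B3->T, B3->T, B3->T, B3->F, B4->T, B5->T; outcomes B1=F, B2=T, B2=F, B3=T, B3=F, B4=T, B5=T
input #6, c=32: events B1->F, B2->F, B3->F, B4->T, B5->T; outcomes B1=F, B2=F, B3=F, B4=T, B5=T
input #7, c=25: events B1->F, B2->F, B3->F, B4->T, B5->T; outcomes B1=F, B2=F, B3=F, B4=T, B5=T
input #8, c=-2: events B1->F, B2->F, B3->F, B4->F, B5->F; outcomes B1=F, B2=F, B3=F, B4=F, B5=F
input #9, c=14: events B1->F, B2->F, B3->F, B4->T, B5->T; outcomes B1=F, B2=F, B3=F, B4=T, B5=T
input #10, c=-4: events B1->F, B2->F, B3->F, B4->F, B5->F; outcomes B1=F, B2=F, B3=F, B4=F, B5=F
the full pool covers 9 outcomes: B1=F, B2=T, B2=F, B3=T, B3=F, B4=T, B4=F, B5=T, B5=F
every size-1 subset falls short of the 9 outcomes (best: 7/9)
size 2: inputs {5, 8} cover all 9 outcomes, and no lexicographically smaller subset of this size does

Answer: 5, 8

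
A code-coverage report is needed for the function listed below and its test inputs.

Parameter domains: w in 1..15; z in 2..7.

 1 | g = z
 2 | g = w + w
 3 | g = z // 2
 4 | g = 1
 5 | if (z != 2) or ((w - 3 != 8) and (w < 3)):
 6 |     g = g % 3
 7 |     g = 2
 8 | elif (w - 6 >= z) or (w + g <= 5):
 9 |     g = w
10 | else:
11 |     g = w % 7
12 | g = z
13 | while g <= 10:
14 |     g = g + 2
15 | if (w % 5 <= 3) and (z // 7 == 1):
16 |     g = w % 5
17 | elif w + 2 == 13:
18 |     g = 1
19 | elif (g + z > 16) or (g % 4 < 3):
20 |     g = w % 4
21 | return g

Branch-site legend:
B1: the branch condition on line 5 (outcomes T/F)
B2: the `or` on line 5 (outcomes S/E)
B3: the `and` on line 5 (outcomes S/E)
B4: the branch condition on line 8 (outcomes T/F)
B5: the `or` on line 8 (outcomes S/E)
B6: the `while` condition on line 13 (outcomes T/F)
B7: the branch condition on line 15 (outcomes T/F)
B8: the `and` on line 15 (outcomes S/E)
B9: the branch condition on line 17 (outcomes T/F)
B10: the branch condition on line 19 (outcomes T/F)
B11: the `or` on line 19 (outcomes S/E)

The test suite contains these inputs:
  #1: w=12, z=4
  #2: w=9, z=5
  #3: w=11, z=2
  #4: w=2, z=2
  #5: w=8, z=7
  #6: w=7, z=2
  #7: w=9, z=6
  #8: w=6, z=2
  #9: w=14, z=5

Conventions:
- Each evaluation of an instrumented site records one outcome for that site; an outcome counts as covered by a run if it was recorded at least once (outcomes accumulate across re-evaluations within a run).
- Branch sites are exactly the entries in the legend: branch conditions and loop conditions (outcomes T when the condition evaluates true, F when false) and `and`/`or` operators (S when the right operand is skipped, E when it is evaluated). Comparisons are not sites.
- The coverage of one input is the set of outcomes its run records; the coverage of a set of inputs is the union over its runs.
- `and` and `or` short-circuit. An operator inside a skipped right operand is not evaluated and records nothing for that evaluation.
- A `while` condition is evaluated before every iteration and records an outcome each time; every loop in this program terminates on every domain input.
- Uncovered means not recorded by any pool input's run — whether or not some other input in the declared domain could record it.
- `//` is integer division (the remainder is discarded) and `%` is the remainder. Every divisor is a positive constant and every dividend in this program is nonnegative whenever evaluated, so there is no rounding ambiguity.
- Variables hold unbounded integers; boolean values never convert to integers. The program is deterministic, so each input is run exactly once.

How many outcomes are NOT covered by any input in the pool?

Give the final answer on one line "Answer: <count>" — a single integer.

run #1 (w=12, z=4) runs B2->S, B1->T, B6->T, B6->T, B6->T, B6->T, B6->F, B8->E, B7->F, B9->F, B11->E, B10->T; records B1=T, B2=S, B6=T, B6=F, B7=F, B8=E, B9=F, B10=T, B11=E
run #2 (w=9, z=5) runs B2->S, B1->T, B6->T, B6->T, B6->T, B6->F, B8->S, B7->F, B9->F, B11->E, B10->F; records B1=T, B2=S, B6=T, B6=F, B7=F, B8=S, B9=F, B10=F, B11=E
run #3 (w=11, z=2) runs B2->E, B3->S, B1->F, B5->S, B4->T, B6->T, B6->T, B6->T, B6->T, B6->T, B6->F, B8->E, B7->F, B9->T; records B1=F, B2=E, B3=S, B4=T, B5=S, B6=T, B6=F, B7=F, B8=E, B9=T
run #4 (w=2, z=2) runs B2->E, B3->E, B1->T, B6->T, B6->T, B6->T, B6->T, B6->T, B6->F, B8->E, B7->F, B9->F, B11->E, B10->T; records B1=T, B2=E, B3=E, B6=T, B6=F, B7=F, B8=E, B9=F, B10=T, B11=E
run #5 (w=8, z=7) runs B2->S, B1->T, B6->T, B6->T, B6->F, B8->E, B7->T; records B1=T, B2=S, B6=T, B6=F, B7=T, B8=E
run #6 (w=7, z=2) runs B2->E, B3->E, B1->F, B5->E, B4->F, B6->T, B6->T, B6->T, B6->T, B6->T, B6->F, B8->E, B7->F, B9->F, ...; records B1=F, B2=E, B3=E, B4=F, B5=E, B6=T, B6=F, B7=F, B8=E, B9=F, B10=T, B11=E
run #7 (w=9, z=6) runs B2->S, B1->T, B6->T, B6->T, B6->T, B6->F, B8->S, B7->F, B9->F, B11->S, B10->T; records B1=T, B2=S, B6=T, B6=F, B7=F, B8=S, B9=F, B10=T, B11=S
run #8 (w=6, z=2) runs B2->E, B3->E, B1->F, B5->E, B4->F, B6->T, B6->T, B6->T, B6->T, B6->T, B6->F, B8->E, B7->F, B9->F, ...; records B1=F, B2=E, B3=E, B4=F, B5=E, B6=T, B6=F, B7=F, B8=E, B9=F, B10=T, B11=E
run #9 (w=14, z=5) runs B2->S, B1->T, B6->T, B6->T, B6->T, B6->F, B8->S, B7->F, B9->F, B11->E, B10->F; records B1=T, B2=S, B6=T, B6=F, B7=F, B8=S, B9=F, B10=F, B11=E
union over the pool: B1=T, B1=F, B2=S, B2=E, B3=S, B3=E, B4=T, B4=F, B5=S, B5=E, B6=T, B6=F, B7=T, B7=F, B8=S, B8=E, B9=T, B9=F, B10=T, B10=F, B11=S, B11=E
uncovered (0 of 22): none

Answer: 0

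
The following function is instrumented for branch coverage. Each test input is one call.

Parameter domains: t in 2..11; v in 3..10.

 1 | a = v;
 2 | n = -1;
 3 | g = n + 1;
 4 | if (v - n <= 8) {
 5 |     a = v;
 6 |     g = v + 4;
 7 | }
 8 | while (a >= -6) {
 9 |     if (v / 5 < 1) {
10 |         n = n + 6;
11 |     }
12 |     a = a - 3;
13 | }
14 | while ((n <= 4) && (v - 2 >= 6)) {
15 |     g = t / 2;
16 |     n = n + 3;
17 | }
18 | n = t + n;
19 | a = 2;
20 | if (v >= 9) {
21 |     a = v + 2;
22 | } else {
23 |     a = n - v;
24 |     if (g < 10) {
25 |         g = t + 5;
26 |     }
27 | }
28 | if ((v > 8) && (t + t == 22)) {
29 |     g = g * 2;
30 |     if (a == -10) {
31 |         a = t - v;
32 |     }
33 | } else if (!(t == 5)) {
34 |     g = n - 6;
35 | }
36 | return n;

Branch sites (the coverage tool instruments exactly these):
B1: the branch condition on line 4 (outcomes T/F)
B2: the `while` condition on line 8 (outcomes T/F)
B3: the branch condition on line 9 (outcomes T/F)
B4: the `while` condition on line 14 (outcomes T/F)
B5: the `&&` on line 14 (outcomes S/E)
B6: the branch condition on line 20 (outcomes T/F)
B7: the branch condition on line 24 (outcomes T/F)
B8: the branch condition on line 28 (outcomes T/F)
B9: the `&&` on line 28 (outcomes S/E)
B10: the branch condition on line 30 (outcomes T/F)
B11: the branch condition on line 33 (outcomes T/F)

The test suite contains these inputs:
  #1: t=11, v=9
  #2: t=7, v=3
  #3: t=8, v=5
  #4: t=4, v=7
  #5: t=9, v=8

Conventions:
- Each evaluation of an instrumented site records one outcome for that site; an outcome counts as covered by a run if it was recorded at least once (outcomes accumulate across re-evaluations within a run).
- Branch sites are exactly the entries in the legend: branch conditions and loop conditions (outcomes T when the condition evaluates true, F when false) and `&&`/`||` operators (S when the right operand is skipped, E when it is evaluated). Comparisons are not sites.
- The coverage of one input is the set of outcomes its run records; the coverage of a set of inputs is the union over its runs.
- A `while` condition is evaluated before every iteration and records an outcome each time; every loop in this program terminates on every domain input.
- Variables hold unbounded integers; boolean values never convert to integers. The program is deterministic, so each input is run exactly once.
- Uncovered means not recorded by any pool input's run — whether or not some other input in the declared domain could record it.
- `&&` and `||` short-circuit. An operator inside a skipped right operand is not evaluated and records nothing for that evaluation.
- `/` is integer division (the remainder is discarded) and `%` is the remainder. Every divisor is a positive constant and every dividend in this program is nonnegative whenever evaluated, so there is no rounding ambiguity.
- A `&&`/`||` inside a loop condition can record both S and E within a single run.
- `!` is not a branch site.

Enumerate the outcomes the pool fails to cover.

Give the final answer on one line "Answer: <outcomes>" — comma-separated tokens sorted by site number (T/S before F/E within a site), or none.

input #1 (t=11, v=9): covers B1=F, B2=T, B2=F, B3=F, B4=T, B4=F, B5=S, B5=E, B6=T, B8=T, B9=E, B10=F
input #2 (t=7, v=3): covers B1=T, B2=T, B2=F, B3=T, B4=F, B5=S, B6=F, B7=T, B8=F, B9=S, B11=T
input #3 (t=8, v=5): covers B1=T, B2=T, B2=F, B3=F, B4=F, B5=E, B6=F, B7=T, B8=F, B9=S, B11=T
input #4 (t=4, v=7): covers B1=T, B2=T, B2=F, B3=F, B4=F, B5=E, B6=F, B7=F, B8=F, B9=S, B11=T
input #5 (t=9, v=8): covers B1=F, B2=T, B2=F, B3=F, B4=T, B4=F, B5=S, B5=E, B6=F, B7=T, B8=F, B9=S, B11=T
union over the pool: B1=T, B1=F, B2=T, B2=F, B3=T, B3=F, B4=T, B4=F, B5=S, B5=E, B6=T, B6=F, B7=T, B7=F, B8=T, B8=F, B9=S, B9=E, B10=F, B11=T
uncovered (2 of 22): B10=T, B11=F

Answer: B10=T, B11=F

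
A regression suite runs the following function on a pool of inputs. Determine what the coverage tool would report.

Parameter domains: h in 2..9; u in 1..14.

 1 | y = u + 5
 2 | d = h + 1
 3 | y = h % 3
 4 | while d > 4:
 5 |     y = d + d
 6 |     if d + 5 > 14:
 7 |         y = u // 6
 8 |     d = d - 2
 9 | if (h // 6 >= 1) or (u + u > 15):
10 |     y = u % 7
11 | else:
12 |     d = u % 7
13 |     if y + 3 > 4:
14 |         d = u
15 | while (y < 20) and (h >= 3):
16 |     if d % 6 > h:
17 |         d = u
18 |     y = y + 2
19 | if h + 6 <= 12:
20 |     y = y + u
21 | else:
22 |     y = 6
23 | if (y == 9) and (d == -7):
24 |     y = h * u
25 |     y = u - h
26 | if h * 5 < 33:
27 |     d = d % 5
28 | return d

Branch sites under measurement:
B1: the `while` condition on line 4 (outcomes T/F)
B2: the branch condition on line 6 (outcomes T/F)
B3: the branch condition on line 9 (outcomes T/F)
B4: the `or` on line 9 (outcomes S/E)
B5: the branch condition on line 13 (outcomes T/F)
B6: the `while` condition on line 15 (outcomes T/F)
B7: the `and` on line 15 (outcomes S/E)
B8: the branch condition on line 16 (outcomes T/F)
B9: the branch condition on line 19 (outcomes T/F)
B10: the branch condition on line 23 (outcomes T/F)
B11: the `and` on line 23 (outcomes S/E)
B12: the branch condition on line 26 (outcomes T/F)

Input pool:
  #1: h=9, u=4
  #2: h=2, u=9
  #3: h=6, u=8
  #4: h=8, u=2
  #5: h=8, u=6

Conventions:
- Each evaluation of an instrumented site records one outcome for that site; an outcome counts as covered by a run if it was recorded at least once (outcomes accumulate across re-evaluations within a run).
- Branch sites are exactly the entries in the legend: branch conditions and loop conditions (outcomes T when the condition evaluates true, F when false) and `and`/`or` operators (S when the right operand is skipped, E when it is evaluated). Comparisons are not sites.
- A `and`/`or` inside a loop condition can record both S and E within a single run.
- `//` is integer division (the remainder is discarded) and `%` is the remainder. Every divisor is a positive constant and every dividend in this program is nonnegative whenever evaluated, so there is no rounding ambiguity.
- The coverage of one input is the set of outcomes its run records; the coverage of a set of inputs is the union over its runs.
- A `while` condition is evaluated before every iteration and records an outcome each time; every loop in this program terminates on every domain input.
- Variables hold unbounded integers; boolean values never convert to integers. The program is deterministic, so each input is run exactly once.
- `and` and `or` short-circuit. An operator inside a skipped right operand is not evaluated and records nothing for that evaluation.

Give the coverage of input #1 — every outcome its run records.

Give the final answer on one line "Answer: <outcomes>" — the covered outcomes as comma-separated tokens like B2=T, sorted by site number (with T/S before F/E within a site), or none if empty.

Simulating input #1 (h=9, u=4) step by step:
  B1->T, B2->T, B1->T, B2->F, B1->T, B2->F, B1->F, B4->S, B3->T, B7->E
  B6->T, B8->F, B7->E, B6->T, B8->F, B7->E, B6->T, B8->F, B7->E, B6->T
  B8->F, B7->E, B6->T, B8->F, B7->E, B6->T, B8->F, B7->E, B6->T, B8->F
  B7->E, B6->T, B8->F, B7->S, B6->F, B9->F, B11->S, B10->F, B12->F
distinct outcomes covered: B1=T, B1=F, B2=T, B2=F, B3=T, B4=S, B6=T, B6=F, B7=S, B7=E, B8=F, B9=F, B10=F, B11=S, B12=F

Answer: B1=T, B1=F, B2=T, B2=F, B3=T, B4=S, B6=T, B6=F, B7=S, B7=E, B8=F, B9=F, B10=F, B11=S, B12=F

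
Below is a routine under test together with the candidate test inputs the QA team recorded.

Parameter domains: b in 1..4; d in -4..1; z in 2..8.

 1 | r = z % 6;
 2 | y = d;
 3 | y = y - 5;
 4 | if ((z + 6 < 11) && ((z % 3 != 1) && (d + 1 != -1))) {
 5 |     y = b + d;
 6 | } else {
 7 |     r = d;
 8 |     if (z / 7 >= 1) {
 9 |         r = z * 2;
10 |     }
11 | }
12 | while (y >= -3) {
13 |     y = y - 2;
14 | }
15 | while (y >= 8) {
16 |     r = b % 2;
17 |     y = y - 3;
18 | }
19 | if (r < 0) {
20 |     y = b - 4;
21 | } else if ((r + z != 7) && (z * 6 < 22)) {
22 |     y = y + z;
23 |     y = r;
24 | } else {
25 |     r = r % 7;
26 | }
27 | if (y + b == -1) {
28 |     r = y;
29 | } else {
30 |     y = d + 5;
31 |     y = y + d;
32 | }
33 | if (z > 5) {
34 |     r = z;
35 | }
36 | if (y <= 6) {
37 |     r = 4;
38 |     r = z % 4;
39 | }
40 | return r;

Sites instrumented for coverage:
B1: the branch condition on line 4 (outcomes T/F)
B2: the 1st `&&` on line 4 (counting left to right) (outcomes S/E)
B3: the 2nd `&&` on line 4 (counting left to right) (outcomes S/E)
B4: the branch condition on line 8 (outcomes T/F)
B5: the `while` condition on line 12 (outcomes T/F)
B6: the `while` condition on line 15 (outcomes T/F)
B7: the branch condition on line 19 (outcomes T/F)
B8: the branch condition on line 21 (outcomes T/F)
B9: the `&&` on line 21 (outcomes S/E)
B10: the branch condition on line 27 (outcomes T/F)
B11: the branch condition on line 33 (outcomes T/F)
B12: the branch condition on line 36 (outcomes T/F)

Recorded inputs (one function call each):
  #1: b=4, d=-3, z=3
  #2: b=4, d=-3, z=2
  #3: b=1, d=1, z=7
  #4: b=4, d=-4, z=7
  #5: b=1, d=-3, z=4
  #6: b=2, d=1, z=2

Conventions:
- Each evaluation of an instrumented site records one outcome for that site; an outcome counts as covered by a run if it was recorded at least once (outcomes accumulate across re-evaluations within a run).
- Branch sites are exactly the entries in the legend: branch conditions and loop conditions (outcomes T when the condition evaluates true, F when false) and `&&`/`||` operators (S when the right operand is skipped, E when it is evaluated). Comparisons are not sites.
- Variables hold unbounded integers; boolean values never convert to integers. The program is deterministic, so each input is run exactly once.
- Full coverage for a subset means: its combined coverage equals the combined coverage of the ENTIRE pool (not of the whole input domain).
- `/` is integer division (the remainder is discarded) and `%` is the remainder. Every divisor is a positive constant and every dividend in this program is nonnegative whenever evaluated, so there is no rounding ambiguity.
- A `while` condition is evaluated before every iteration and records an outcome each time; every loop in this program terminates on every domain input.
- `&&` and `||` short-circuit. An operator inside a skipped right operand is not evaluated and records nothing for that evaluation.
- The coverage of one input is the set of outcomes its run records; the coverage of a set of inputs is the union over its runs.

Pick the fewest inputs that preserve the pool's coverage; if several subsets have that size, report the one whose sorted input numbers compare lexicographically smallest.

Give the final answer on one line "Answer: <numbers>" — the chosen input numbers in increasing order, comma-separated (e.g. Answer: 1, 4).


#1 (b=4, d=-3, z=3) -> B2->E, B3->E, B1->T, B5->T, B5->T, B5->T, B5->F, B6->F, B7->F, B9->E, B8->T, B10->F, B11->F, B12->T; covered: B1=T, B2=E, B3=E, B5=T, B5=F, B6=F, B7=F, B8=T, B9=E, B10=F, B11=F, B12=T
#2 (b=4, d=-3, z=2) -> B2->E, B3->E, B1->T, B5->T, B5->T, B5->T, B5->F, B6->F, B7->F, B9->E, B8->T, B10->F, B11->F, B12->T; covered: B1=T, B2=E, B3=E, B5=T, B5=F, B6=F, B7=F, B8=T, B9=E, B10=F, B11=F, B12=T
#3 (b=1, d=1, z=7) -> B2->S, B1->F, B4->T, B5->F, B6->F, B7->F, B9->E, B8->F, B10->F, B11->T, B12->F; covered: B1=F, B2=S, B4=T, B5=F, B6=F, B7=F, B8=F, B9=E, B10=F, B11=T, B12=F
#4 (b=4, d=-4, z=7) -> B2->S, B1->F, B4->T, B5->F, B6->F, B7->F, B9->E, B8->F, B10->F, B11->T, B12->T; covered: B1=F, B2=S, B4=T, B5=F, B6=F, B7=F, B8=F, B9=E, B10=F, B11=T, B12=T
#5 (b=1, d=-3, z=4) -> B2->E, B3->S, B1->F, B4->F, B5->F, B6->F, B7->T, B10->F, B11->F, B12->T; covered: B1=F, B2=E, B3=S, B4=F, B5=F, B6=F, B7=T, B10=F, B11=F, B12=T
#6 (b=2, d=1, z=2) -> B2->E, B3->E, B1->T, B5->T, B5->T, B5->T, B5->T, B5->F, B6->F, B7->F, B9->E, B8->T, B10->F, B11->F, ...; covered: B1=T, B2=E, B3=E, B5=T, B5=F, B6=F, B7=F, B8=T, B9=E, B10=F, B11=F, B12=F
the full pool covers 21 outcomes: B1=T, B1=F, B2=S, B2=E, B3=S, B3=E, B4=T, B4=F, B5=T, B5=F, B6=F, B7=T, B7=F, B8=T, B8=F, B9=E, B10=F, B11=T, B11=F, B12=T, B12=F
size 1 is not enough: best union over all size-1 subsets is 12/21
size 2 is not enough: best union over all size-2 subsets is 18/21
inputs {1, 3, 5} (size 3) cover everything; no size-3 subset with a lexicographically smaller index list covers all 21
Answer: 1, 3, 5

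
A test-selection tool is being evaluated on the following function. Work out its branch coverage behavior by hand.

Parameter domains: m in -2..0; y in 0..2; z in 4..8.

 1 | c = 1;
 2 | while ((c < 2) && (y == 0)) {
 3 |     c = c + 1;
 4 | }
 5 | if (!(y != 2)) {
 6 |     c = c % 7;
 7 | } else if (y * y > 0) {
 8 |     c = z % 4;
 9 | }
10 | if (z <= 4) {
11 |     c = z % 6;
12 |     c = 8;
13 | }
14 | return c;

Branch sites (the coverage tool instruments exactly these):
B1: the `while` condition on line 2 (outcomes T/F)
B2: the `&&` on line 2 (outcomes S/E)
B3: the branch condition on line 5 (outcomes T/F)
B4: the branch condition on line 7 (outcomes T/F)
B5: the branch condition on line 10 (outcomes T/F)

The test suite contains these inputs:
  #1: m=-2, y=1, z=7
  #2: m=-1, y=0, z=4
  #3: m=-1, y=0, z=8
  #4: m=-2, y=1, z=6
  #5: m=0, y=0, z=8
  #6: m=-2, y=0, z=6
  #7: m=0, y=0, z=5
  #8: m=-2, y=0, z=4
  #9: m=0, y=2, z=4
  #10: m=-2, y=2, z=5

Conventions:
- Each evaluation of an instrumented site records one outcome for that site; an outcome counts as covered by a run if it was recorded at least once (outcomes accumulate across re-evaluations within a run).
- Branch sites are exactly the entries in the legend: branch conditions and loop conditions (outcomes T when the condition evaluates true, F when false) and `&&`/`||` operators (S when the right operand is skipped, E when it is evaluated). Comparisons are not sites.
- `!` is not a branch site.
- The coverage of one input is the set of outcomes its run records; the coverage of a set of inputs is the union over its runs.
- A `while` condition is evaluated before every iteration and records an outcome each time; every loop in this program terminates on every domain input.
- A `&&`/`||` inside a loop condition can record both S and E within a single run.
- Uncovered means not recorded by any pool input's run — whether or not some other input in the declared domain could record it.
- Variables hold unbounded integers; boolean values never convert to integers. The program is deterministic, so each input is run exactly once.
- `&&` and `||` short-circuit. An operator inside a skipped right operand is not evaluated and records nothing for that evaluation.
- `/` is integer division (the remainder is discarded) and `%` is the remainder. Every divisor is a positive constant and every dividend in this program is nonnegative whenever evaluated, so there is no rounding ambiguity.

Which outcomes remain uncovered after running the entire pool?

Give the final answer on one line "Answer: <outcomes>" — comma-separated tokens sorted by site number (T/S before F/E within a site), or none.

run #1 (m=-2, y=1, z=7) runs B2->E, B1->F, B3->F, B4->T, B5->F; records B1=F, B2=E, B3=F, B4=T, B5=F
run #2 (m=-1, y=0, z=4) runs B2->E, B1->T, B2->S, B1->F, B3->F, B4->F, B5->T; records B1=T, B1=F, B2=S, B2=E, B3=F, B4=F, B5=T
run #3 (m=-1, y=0, z=8) runs B2->E, B1->T, B2->S, B1->F, B3->F, B4->F, B5->F; records B1=T, B1=F, B2=S, B2=E, B3=F, B4=F, B5=F
run #4 (m=-2, y=1, z=6) runs B2->E, B1->F, B3->F, B4->T, B5->F; records B1=F, B2=E, B3=F, B4=T, B5=F
run #5 (m=0, y=0, z=8) runs B2->E, B1->T, B2->S, B1->F, B3->F, B4->F, B5->F; records B1=T, B1=F, B2=S, B2=E, B3=F, B4=F, B5=F
run #6 (m=-2, y=0, z=6) runs B2->E, B1->T, B2->S, B1->F, B3->F, B4->F, B5->F; records B1=T, B1=F, B2=S, B2=E, B3=F, B4=F, B5=F
run #7 (m=0, y=0, z=5) runs B2->E, B1->T, B2->S, B1->F, B3->F, B4->F, B5->F; records B1=T, B1=F, B2=S, B2=E, B3=F, B4=F, B5=F
run #8 (m=-2, y=0, z=4) runs B2->E, B1->T, B2->S, B1->F, B3->F, B4->F, B5->T; records B1=T, B1=F, B2=S, B2=E, B3=F, B4=F, B5=T
run #9 (m=0, y=2, z=4) runs B2->E, B1->F, B3->T, B5->T; records B1=F, B2=E, B3=T, B5=T
run #10 (m=-2, y=2, z=5) runs B2->E, B1->F, B3->T, B5->F; records B1=F, B2=E, B3=T, B5=F
union over the pool: B1=T, B1=F, B2=S, B2=E, B3=T, B3=F, B4=T, B4=F, B5=T, B5=F
uncovered (0 of 10): none

Answer: none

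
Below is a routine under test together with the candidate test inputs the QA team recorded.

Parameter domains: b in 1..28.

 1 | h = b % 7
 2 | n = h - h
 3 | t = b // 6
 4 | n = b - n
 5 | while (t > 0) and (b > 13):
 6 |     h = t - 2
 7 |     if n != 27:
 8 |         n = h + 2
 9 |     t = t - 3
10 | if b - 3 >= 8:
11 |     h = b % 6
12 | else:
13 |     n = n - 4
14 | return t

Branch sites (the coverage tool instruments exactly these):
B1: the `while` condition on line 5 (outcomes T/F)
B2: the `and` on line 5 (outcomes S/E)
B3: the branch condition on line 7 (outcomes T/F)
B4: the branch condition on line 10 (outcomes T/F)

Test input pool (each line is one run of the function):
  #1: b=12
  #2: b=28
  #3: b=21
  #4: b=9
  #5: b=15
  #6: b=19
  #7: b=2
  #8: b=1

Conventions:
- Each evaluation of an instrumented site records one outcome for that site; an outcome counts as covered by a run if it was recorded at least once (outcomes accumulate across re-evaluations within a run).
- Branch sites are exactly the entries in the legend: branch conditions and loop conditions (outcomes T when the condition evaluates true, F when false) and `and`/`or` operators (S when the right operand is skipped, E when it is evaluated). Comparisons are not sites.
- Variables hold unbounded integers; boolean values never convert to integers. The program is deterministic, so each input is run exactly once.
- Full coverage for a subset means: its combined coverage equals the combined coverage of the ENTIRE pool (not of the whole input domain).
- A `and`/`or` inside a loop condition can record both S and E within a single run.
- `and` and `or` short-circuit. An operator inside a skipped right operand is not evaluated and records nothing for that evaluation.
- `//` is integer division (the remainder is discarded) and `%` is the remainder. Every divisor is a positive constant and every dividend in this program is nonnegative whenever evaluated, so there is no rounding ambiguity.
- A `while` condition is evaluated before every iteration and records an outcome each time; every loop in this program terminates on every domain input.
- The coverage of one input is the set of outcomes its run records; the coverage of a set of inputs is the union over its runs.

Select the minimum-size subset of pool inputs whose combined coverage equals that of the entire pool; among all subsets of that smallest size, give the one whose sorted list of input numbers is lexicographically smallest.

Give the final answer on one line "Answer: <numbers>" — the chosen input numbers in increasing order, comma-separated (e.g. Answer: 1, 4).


test 1 (b=12) fires B2->E, B1->F, B4->T; hits B1=F, B2=E, B4=T
test 2 (b=28) fires B2->E, B1->T, B3->T, B2->E, B1->T, B3->T, B2->S, B1->F, B4->T; hits B1=T, B1=F, B2=S, B2=E, B3=T, B4=T
test 3 (b=21) fires B2->E, B1->T, B3->T, B2->S, B1->F, B4->T; hits B1=T, B1=F, B2=S, B2=E, B3=T, B4=T
test 4 (b=9) fires B2->E, B1->F, B4->F; hits B1=F, B2=E, B4=F
test 5 (b=15) fires B2->E, B1->T, B3->T, B2->S, B1->F, B4->T; hits B1=T, B1=F, B2=S, B2=E, B3=T, B4=T
test 6 (b=19) fires B2->E, B1->T, B3->T, B2->S, B1->F, B4->T; hits B1=T, B1=F, B2=S, B2=E, B3=T, B4=T
test 7 (b=2) fires B2->S, B1->F, B4->F; hits B1=F, B2=S, B4=F
test 8 (b=1) fires B2->S, B1->F, B4->F; hits B1=F, B2=S, B4=F
the full pool covers 7 outcomes: B1=T, B1=F, B2=S, B2=E, B3=T, B4=T, B4=F
every size-1 subset falls short of the 7 outcomes (best: 6/7)
inputs {2, 4} (size 2) cover everything; no size-2 subset with a lexicographically smaller index list covers all 7
Answer: 2, 4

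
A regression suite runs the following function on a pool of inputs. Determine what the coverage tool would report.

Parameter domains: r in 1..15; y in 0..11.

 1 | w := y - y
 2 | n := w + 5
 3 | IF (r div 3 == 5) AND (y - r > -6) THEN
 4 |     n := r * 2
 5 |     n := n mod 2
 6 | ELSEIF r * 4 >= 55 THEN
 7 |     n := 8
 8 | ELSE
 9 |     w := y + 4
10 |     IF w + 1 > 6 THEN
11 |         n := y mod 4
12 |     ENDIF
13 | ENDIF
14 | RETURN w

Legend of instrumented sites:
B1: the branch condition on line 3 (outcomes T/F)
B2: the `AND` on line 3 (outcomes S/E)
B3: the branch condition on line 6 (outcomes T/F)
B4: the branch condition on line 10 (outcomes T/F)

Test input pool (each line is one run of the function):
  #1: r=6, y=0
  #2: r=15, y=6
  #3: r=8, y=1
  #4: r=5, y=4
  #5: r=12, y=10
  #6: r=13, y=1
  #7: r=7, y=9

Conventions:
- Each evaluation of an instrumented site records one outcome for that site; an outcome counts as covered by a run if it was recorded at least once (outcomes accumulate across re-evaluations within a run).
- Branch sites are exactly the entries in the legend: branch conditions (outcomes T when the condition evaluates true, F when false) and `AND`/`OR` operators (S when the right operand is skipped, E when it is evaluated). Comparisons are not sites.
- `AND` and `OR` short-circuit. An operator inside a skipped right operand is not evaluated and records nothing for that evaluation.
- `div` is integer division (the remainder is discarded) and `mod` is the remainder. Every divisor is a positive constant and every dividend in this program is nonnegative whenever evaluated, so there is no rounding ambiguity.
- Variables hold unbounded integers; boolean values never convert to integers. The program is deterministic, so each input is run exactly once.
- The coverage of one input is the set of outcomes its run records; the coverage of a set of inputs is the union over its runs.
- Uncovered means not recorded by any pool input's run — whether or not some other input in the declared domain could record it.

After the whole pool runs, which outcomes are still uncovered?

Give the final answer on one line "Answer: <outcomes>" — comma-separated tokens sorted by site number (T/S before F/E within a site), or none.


run #1 (r=6, y=0) runs B2->S, B1->F, B3->F, B4->F; records B1=F, B2=S, B3=F, B4=F
run #2 (r=15, y=6) runs B2->E, B1->F, B3->T; records B1=F, B2=E, B3=T
run #3 (r=8, y=1) runs B2->S, B1->F, B3->F, B4->F; records B1=F, B2=S, B3=F, B4=F
run #4 (r=5, y=4) runs B2->S, B1->F, B3->F, B4->T; records B1=F, B2=S, B3=F, B4=T
run #5 (r=12, y=10) runs B2->S, B1->F, B3->F, B4->T; records B1=F, B2=S, B3=F, B4=T
run #6 (r=13, y=1) runs B2->S, B1->F, B3->F, B4->F; records B1=F, B2=S, B3=F, B4=F
run #7 (r=7, y=9) runs B2->S, B1->F, B3->F, B4->T; records B1=F, B2=S, B3=F, B4=T
union over the pool: B1=F, B2=S, B2=E, B3=T, B3=F, B4=T, B4=F
uncovered (1 of 8): B1=T
Answer: B1=T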